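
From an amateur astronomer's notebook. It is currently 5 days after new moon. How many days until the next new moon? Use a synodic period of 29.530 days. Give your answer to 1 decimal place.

24.5 days

One full lunation from the last new moon is 29.530 d; remaining = 29.530 − 5 = 24.530 d.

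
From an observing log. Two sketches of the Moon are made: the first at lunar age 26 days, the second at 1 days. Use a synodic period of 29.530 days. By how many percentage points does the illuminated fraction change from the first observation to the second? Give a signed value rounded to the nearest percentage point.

First observation: θ = 360°·26/29.530 = 317.0°, so f = 0.135.
Second observation: θ = 12.2°, f = 0.011.
Δf = 0.011 − 0.135 = -0.123, i.e. -12 pp.

-12 pp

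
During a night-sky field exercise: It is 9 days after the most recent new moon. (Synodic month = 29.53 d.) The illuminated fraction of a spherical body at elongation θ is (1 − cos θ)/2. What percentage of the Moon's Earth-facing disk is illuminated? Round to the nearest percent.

Elongation θ = 360° × 9/29.53 ≈ 109.7°.
Illuminated fraction = (1 − cos 109.7°)/2 = (1 − (-0.337))/2 ≈ 0.669, so 67%.

67%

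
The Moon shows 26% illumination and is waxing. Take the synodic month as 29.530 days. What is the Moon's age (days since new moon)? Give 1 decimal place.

5.0 days

From f = (1 − cos θ)/2: cos θ = 1 − 2×0.26 = 0.480; arccos → 61.3°.
The Moon is waxing (0°–180°), so θ = 61.3° directly.
That fraction of the synodic month is 61.3/360 × 29.530 d ≈ 5.03 d.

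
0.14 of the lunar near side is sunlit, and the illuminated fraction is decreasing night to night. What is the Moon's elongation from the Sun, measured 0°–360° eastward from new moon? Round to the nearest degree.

Invert f = (1 − cos θ)/2 to get cos θ = 1 − 2(0.14) = 0.720, hence θ₀ = arccos 0.720 = 43.9°.
Waning ⇒ past full, so θ = 360° − 43.9° = 316.1°.

316°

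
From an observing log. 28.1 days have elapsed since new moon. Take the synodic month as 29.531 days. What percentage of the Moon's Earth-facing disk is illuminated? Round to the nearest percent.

Elongation θ = 360° × 28.1/29.531 ≈ 342.6°.
With cos θ = 0.954, the lit fraction is (1 − 0.954)/2 ≈ 0.023, so 2%.

2%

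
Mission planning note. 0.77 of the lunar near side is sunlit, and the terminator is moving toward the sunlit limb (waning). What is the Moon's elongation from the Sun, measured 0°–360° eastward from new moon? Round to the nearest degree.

cos θ = 1 − 2f = -0.540, giving a principal value of 122.7°.
Since the Moon is past full (waning), take the reflex angle: θ = 360° − 122.7° = 237.3°.

237°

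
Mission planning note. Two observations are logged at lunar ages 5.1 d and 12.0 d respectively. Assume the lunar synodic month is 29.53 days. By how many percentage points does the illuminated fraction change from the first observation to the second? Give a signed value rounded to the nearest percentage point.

θ₁ = 360° × 5.1/29.53 = 62.2°, f₁ = (1 − cos θ₁)/2 = 0.267.
θ₂ = 360° × 12.0/29.53 = 146.3°, f₂ = (1 − cos θ₂)/2 = 0.916.
Change = f₂ − f₁ = +0.649 → +65 percentage points.

+65 pp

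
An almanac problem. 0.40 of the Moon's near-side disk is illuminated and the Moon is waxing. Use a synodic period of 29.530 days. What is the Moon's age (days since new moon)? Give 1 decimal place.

cos θ = 1 − 2f = 0.200, giving a principal value of 78.5°.
Before full moon the principal value applies: θ = 78.5°.
Age = 29.530 × 78.5°/360° ≈ 6.44 days.

6.4 days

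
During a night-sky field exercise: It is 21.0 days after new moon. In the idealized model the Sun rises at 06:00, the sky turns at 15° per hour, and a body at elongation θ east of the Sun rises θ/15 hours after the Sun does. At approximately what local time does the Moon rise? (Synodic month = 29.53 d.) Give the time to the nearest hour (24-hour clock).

The Moon has covered 21.0/29.53 of its cycle, so θ ≈ 360° × 21.0/29.53 = 256.0°.
The Moon trails the Sun by θ/15 = 256.0/15 ≈ 17.07 hours.
06:00 + 17.07 h ≈ 23:04 → 23:00 to the nearest hour.

23:00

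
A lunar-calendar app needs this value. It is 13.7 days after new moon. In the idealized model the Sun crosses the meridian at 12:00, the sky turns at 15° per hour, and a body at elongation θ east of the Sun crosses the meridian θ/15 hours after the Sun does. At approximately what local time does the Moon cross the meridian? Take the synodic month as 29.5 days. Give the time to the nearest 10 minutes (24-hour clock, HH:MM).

The Moon has covered 13.7/29.5 of its cycle, so θ ≈ 360° × 13.7/29.5 = 167.2°.
The Moon trails the Sun by θ/15 = 167.2/15 ≈ 11.15 hours.
12:00 + 11.146 h ≈ 23:09 → 23:10 to the nearest ten minutes.

23:10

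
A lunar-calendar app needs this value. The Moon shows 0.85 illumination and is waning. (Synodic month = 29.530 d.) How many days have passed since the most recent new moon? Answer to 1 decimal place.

18.5 days

Invert f = (1 − cos θ)/2 to get cos θ = 1 − 2(0.85) = -0.700, hence θ₀ = arccos -0.700 = 134.4°.
A waning Moon lies in 180°–360°, so θ = 360° − 134.4° = 225.6°.
Age = 29.530 × 225.6°/360° ≈ 18.50 days.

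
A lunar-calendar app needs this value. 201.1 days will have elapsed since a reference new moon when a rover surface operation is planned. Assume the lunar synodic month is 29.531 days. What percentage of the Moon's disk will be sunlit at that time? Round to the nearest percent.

32%

201.1 d spans 6 complete synodic months (6 × 29.531 = 177.19 d) plus 23.91 d.
The Moon has covered 23.91/29.531 of its cycle, so θ ≈ 360° × 23.91/29.531 = 291.5°.
With cos θ = 0.367, the lit fraction is (1 − 0.367)/2 ≈ 0.317, so 32%.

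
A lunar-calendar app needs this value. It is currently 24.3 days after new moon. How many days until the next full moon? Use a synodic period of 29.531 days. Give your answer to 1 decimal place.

20.0 days

Full moon is 0.5 of the way through the cycle: age 0.5 × 29.531 = 14.765 d.
This lunation's full moon (14.765 d) has passed, so add one period: 44.296 − 24.3 = 19.996 days.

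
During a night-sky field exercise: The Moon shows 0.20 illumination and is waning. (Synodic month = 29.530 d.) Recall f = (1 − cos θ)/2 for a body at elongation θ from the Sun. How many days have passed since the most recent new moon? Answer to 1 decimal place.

25.2 days

cos θ = 1 − 2f = 0.600, giving a principal value of 53.1°.
Since the Moon is past full (waning), take the reflex angle: θ = 360° − 53.1° = 306.9°.
At 360°/29.530 d per day, 306.9° corresponds to 25.17 days.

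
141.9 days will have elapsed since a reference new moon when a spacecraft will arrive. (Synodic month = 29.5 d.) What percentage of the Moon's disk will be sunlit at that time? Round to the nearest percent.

32%

141.9/29.5 = 4.810 lunations, so 4 complete cycles and 23.90 d into the next.
Phase angle: θ = 360°·(23.90 d)/(29.5 d) = 291.7°.
With cos θ = 0.369, the lit fraction is (1 − 0.369)/2 ≈ 0.315, so 32%.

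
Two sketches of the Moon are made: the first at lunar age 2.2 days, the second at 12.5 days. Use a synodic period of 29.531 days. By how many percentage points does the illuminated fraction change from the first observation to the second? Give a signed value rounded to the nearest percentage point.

First observation: θ = 360°·2.2/29.531 = 26.8°, so f = 0.054.
Second observation: θ = 152.4°, f = 0.943.
Δf = 0.943 − 0.054 = +0.889, i.e. +89 pp.

+89 percentage points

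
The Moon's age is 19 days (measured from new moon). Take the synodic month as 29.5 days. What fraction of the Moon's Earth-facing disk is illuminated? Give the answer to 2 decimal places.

Elongation θ = 360° × 19/29.5 ≈ 231.9°.
Illuminated fraction = (1 − cos 231.9°)/2 = (1 − (-0.618))/2 ≈ 0.809.

0.81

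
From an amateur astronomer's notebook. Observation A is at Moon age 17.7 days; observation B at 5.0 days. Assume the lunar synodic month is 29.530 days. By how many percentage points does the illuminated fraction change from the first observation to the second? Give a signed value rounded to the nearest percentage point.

-65 pp

First observation: θ = 360°·17.7/29.530 = 215.8°, so f = 0.906.
Second observation: θ = 61.0°, f = 0.257.
Δf = 0.257 − 0.906 = -0.648, i.e. -65 pp.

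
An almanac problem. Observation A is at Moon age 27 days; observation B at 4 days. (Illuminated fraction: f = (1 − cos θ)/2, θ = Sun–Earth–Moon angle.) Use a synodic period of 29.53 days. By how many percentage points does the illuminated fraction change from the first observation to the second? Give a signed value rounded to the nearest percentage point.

+10 percentage points

θ₁ = 360° × 27/29.53 = 329.2°, f₁ = (1 − cos θ₁)/2 = 0.071.
θ₂ = 360° × 4/29.53 = 48.8°, f₂ = (1 − cos θ₂)/2 = 0.170.
Change = f₂ − f₁ = +0.100 → +10 percentage points.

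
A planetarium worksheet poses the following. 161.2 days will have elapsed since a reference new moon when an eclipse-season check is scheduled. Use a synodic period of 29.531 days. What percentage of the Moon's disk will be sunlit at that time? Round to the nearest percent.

98%

161.2/29.531 = 5.459 lunations, so 5 complete cycles and 13.54 d into the next.
The Moon has covered 13.54/29.531 of its cycle, so θ ≈ 360° × 13.54/29.531 = 165.1°.
cos 165.1° = (-0.966), so f = (1 − (-0.966))/2 = 0.983, so 98%.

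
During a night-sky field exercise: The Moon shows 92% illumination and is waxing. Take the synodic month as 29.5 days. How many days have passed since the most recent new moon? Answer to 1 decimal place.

12.1 days

From f = (1 − cos θ)/2: cos θ = 1 − 2×0.92 = -0.840; arccos → 147.1°.
The Moon is waxing (0°–180°), so θ = 147.1° directly.
That fraction of the synodic month is 147.1/360 × 29.5 d ≈ 12.06 d.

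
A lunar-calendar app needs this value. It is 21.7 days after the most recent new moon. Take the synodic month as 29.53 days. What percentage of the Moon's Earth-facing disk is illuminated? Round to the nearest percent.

Elongation θ = 360° × 21.7/29.53 ≈ 264.5°.
Illuminated fraction = (1 − cos 264.5°)/2 = (1 − (-0.095))/2 ≈ 0.548, so 55%.

55%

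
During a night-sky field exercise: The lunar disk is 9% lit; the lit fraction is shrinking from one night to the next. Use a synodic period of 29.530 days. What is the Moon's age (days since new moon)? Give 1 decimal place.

26.7 days

cos θ = 1 − 2f = 0.820, giving a principal value of 34.9°.
Since the Moon is past full (waning), take the reflex angle: θ = 360° − 34.9° = 325.1°.
At 360°/29.530 d per day, 325.1° corresponds to 26.67 days.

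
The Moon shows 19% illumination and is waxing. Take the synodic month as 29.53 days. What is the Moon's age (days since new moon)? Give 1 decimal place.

Invert f = (1 − cos θ)/2 to get cos θ = 1 − 2(0.19) = 0.620, hence θ₀ = arccos 0.620 = 51.7°.
Before full moon the principal value applies: θ = 51.7°.
That fraction of the synodic month is 51.7/360 × 29.53 d ≈ 4.24 d.

4.2 days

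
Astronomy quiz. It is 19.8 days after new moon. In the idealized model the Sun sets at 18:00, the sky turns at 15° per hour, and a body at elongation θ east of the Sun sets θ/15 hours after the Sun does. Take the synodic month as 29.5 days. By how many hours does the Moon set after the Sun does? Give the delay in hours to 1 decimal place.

Elongation θ = 360° × 19.8/29.5 ≈ 241.6°.
The Moon trails the Sun by θ/15 = 241.6/15 ≈ 16.11 hours.
So the Moon sets 16.11 h after the Sun.

16.1 h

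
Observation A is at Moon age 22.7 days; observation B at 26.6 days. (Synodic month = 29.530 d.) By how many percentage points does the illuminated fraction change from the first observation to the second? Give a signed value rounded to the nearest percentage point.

θ₁ = 360° × 22.7/29.530 = 276.7°, f₁ = (1 − cos θ₁)/2 = 0.441.
θ₂ = 360° × 26.6/29.530 = 324.3°, f₂ = (1 − cos θ₂)/2 = 0.094.
Change = f₂ − f₁ = -0.347 → -35 percentage points.

-35 percentage points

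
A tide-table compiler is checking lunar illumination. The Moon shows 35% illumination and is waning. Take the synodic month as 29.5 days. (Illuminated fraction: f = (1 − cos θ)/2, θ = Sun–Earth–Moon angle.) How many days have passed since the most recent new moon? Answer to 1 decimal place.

23.6 days

From f = (1 − cos θ)/2: cos θ = 1 − 2×0.35 = 0.300; arccos → 72.5°.
Since the Moon is past full (waning), take the reflex angle: θ = 360° − 72.5° = 287.5°.
At 360°/29.5 d per day, 287.5° corresponds to 23.56 days.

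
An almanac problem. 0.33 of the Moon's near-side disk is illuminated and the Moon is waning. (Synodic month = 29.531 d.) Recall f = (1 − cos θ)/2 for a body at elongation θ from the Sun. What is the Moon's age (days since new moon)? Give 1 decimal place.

23.8 days

From f = (1 − cos θ)/2: cos θ = 1 − 2×0.33 = 0.340; arccos → 70.1°.
Waning ⇒ past full, so θ = 360° − 70.1° = 289.9°.
At 360°/29.531 d per day, 289.9° corresponds to 23.78 days.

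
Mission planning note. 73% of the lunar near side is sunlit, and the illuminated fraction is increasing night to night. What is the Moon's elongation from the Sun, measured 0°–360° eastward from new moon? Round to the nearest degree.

117°

From f = (1 − cos θ)/2: cos θ = 1 − 2×0.73 = -0.460; arccos → 117.4°.
Before full moon the principal value applies: θ = 117.4°.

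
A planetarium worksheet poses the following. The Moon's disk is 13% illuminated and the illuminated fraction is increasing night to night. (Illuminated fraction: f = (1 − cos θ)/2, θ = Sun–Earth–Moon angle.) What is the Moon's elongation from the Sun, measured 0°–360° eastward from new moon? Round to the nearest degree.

From f = (1 − cos θ)/2: cos θ = 1 − 2×0.13 = 0.740; arccos → 42.3°.
Before full moon the principal value applies: θ = 42.3°.

42°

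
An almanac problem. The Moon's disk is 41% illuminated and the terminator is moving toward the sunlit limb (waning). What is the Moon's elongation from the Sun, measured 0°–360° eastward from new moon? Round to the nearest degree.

280°

Invert f = (1 − cos θ)/2 to get cos θ = 1 − 2(0.41) = 0.180, hence θ₀ = arccos 0.180 = 79.6°.
Waning ⇒ past full, so θ = 360° − 79.6° = 280.4°.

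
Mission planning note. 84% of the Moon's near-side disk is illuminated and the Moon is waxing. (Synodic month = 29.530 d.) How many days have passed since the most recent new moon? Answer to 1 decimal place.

10.9 days

From f = (1 − cos θ)/2: cos θ = 1 − 2×0.84 = -0.680; arccos → 132.8°.
The Moon is waxing (0°–180°), so θ = 132.8° directly.
Age = 29.530 × 132.8°/360° ≈ 10.90 days.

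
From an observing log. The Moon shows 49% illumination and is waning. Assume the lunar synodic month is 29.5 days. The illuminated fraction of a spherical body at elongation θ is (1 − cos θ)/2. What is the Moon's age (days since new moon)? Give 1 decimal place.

22.2 days

Invert f = (1 − cos θ)/2 to get cos θ = 1 − 2(0.49) = 0.020, hence θ₀ = arccos 0.020 = 88.9°.
A waning Moon lies in 180°–360°, so θ = 360° − 88.9° = 271.1°.
Age = 29.5 × 271.1°/360° ≈ 22.22 days.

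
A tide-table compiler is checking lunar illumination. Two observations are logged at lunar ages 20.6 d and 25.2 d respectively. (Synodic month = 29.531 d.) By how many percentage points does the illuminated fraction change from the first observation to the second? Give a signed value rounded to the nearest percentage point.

-46 percentage points

θ₁ = 360° × 20.6/29.531 = 251.1°, f₁ = (1 − cos θ₁)/2 = 0.662.
θ₂ = 360° × 25.2/29.531 = 307.2°, f₂ = (1 − cos θ₂)/2 = 0.198.
Change = f₂ − f₁ = -0.464 → -46 percentage points.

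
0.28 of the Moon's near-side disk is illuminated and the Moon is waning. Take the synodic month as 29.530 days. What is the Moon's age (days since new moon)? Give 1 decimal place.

cos θ = 1 − 2f = 0.440, giving a principal value of 63.9°.
Since the Moon is past full (waning), take the reflex angle: θ = 360° − 63.9° = 296.1°.
Age = 29.530 × 296.1°/360° ≈ 24.29 days.

24.3 days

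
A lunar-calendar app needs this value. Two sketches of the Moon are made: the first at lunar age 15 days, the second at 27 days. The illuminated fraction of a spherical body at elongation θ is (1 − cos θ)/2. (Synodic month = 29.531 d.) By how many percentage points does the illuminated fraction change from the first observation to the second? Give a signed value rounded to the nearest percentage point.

-93 pp

θ₁ = 360° × 15/29.531 = 182.9°, f₁ = (1 − cos θ₁)/2 = 0.999.
θ₂ = 360° × 27/29.531 = 329.1°, f₂ = (1 − cos θ₂)/2 = 0.071.
Change = f₂ − f₁ = -0.929 → -93 percentage points.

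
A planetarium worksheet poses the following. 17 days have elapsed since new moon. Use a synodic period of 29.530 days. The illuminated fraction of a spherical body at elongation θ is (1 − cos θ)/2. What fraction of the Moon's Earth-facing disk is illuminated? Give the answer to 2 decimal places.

0.94

Phase angle: θ = 360°·(17 d)/(29.530 d) = 207.2°.
With cos θ = (-0.889), the lit fraction is (1 − (-0.889))/2 ≈ 0.945.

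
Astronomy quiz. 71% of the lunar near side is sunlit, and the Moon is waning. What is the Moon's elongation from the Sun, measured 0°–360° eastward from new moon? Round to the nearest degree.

245°

cos θ = 1 − 2f = -0.420, giving a principal value of 114.8°.
Waning ⇒ past full, so θ = 360° − 114.8° = 245.2°.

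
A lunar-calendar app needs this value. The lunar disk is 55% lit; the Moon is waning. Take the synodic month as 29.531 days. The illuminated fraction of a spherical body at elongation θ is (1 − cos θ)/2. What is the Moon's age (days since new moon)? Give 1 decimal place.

21.7 days

From f = (1 − cos θ)/2: cos θ = 1 − 2×0.55 = -0.100; arccos → 95.7°.
Since the Moon is past full (waning), take the reflex angle: θ = 360° − 95.7° = 264.3°.
At 360°/29.531 d per day, 264.3° corresponds to 21.68 days.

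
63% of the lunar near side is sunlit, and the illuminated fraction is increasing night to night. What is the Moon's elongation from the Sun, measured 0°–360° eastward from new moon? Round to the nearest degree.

105°

Invert f = (1 − cos θ)/2 to get cos θ = 1 − 2(0.63) = -0.260, hence θ₀ = arccos -0.260 = 105.1°.
Before full moon the principal value applies: θ = 105.1°.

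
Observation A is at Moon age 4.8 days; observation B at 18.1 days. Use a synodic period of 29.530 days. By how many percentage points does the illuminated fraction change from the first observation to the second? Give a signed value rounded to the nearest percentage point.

θ₁ = 360° × 4.8/29.530 = 58.5°, f₁ = (1 − cos θ₁)/2 = 0.239.
θ₂ = 360° × 18.1/29.530 = 220.7°, f₂ = (1 − cos θ₂)/2 = 0.879.
Change = f₂ − f₁ = +0.640 → +64 percentage points.

+64 pp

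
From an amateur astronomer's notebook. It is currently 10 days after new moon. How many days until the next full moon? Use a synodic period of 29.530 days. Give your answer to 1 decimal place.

4.8 days

Full moon occurs at elongation 180°, i.e. at age 29.530 × 180/360 = 14.765 d.
That is 14.765 − 10 = 4.765 days ahead.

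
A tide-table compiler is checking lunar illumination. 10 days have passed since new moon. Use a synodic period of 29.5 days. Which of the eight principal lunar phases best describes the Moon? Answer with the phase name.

θ ≈ 360° × 10/29.5 = 122°, which falls in the waxing gibbous sector.

waxing gibbous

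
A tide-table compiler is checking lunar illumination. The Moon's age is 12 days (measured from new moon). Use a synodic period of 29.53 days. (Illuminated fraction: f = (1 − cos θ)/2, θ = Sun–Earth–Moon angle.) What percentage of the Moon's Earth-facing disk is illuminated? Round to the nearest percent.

92%

Elongation θ = 360° × 12/29.53 ≈ 146.3°.
cos 146.3° = (-0.832), so f = (1 − (-0.832))/2 = 0.916, so 92%.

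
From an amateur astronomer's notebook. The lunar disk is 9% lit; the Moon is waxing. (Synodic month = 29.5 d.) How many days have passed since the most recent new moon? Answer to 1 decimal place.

cos θ = 1 − 2f = 0.820, giving a principal value of 34.9°.
Waxing ⇒ before full, so θ = 34.9°.
Age = 29.5 × 34.9°/360° ≈ 2.86 days.

2.9 days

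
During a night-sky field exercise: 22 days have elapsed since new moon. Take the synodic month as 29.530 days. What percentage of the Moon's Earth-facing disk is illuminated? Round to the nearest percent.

Elongation θ = 360° × 22/29.530 ≈ 268.2°.
With cos θ = (-0.031), the lit fraction is (1 − (-0.031))/2 ≈ 0.516, so 52%.

52%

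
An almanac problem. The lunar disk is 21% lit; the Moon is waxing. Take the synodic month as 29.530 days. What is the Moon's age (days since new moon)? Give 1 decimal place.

From f = (1 − cos θ)/2: cos θ = 1 − 2×0.21 = 0.580; arccos → 54.5°.
Before full moon the principal value applies: θ = 54.5°.
Age = 29.530 × 54.5°/360° ≈ 4.47 days.

4.5 days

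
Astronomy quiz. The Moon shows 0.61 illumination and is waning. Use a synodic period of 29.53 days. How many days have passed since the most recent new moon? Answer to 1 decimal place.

21.1 days

From f = (1 − cos θ)/2: cos θ = 1 − 2×0.61 = -0.220; arccos → 102.7°.
Waning ⇒ past full, so θ = 360° − 102.7° = 257.3°.
Age = 29.53 × 257.3°/360° ≈ 21.11 days.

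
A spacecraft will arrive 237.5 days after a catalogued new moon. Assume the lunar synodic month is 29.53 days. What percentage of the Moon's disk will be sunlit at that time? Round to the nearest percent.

2%

Reduce mod P: 237.5 − 8×29.53 = 1.26 d into the current lunation.
Phase angle: θ = 360°·(1.26 d)/(29.53 d) = 15.4°.
With cos θ = 0.964, the lit fraction is (1 − 0.964)/2 ≈ 0.018, so 2%.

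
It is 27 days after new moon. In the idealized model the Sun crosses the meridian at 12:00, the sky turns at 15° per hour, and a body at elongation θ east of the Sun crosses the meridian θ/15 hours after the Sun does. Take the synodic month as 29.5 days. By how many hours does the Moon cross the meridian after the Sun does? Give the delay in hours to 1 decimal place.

Elongation θ = 360° × 27/29.5 ≈ 329.5°.
At 15° of sky rotation per hour, 329.5° corresponds to a 21.97 h lag.
So the Moon crosses the meridian 21.97 h after the Sun.

22.0 h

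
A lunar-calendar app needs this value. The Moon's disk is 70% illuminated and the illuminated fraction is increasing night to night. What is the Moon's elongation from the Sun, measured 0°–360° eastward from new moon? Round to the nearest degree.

cos θ = 1 − 2f = -0.400, giving a principal value of 113.6°.
Waxing ⇒ before full, so θ = 113.6°.

114°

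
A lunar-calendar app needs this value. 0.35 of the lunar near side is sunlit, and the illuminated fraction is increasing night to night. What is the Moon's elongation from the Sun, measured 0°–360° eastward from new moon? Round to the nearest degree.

From f = (1 − cos θ)/2: cos θ = 1 − 2×0.35 = 0.300; arccos → 72.5°.
Waxing ⇒ before full, so θ = 72.5°.

73°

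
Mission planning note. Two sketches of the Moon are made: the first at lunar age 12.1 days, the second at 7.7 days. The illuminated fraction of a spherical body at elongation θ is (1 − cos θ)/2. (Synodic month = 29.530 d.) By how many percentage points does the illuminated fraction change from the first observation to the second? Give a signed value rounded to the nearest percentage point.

-39 percentage points

θ₁ = 360° × 12.1/29.530 = 147.5°, f₁ = (1 − cos θ₁)/2 = 0.922.
θ₂ = 360° × 7.7/29.530 = 93.9°, f₂ = (1 − cos θ₂)/2 = 0.534.
Change = f₂ − f₁ = -0.388 → -39 percentage points.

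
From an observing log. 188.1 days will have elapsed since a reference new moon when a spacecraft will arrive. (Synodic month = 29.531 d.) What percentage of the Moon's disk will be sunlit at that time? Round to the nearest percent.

84%

188.1 d spans 6 complete synodic months (6 × 29.531 = 177.19 d) plus 10.91 d.
Elongation θ = 360° × 10.91/29.531 ≈ 133.0°.
cos 133.0° = (-0.683), so f = (1 − (-0.683))/2 = 0.841, so 84%.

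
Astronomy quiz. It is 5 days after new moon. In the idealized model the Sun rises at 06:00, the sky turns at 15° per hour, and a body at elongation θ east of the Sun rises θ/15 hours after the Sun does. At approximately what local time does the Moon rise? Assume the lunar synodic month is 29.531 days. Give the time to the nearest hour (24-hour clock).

10:00

The Moon has covered 5/29.531 of its cycle, so θ ≈ 360° × 5/29.531 = 61.0°.
Delay after the Sun = 61.0° / (15°/h) ≈ 4.06 h.
06:00 + 4.06 h ≈ 10:04 → 10:00 to the nearest hour.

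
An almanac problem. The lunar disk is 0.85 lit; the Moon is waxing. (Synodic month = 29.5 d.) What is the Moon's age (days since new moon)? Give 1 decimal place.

11.0 days

From f = (1 − cos θ)/2: cos θ = 1 − 2×0.85 = -0.700; arccos → 134.4°.
Before full moon the principal value applies: θ = 134.4°.
At 360°/29.5 d per day, 134.4° corresponds to 11.02 days.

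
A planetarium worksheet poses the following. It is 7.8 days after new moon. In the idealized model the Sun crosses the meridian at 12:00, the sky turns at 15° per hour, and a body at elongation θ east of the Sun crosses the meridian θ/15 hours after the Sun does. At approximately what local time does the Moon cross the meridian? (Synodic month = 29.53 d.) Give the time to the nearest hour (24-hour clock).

18:00

Elongation θ = 360° × 7.8/29.53 ≈ 95.1°.
At 15° of sky rotation per hour, 95.1° corresponds to a 6.34 h lag.
12:00 + 6.34 h ≈ 18:20 → 18:00 to the nearest hour.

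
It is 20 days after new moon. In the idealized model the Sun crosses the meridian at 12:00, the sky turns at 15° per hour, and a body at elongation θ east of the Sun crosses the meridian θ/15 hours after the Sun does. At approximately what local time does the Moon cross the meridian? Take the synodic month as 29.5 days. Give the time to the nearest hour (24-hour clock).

Elongation θ = 360° × 20/29.5 ≈ 244.1°.
At 15° of sky rotation per hour, 244.1° corresponds to a 16.27 h lag.
12:00 + 16.27 h ≈ 04:16 → 04:00 to the nearest hour.

04:00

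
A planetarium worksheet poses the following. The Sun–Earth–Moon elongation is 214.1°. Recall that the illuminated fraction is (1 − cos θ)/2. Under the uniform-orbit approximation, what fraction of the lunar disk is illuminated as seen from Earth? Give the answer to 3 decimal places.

0.914

cos 214.1° = (-0.828), so f = (1 − (-0.828))/2 = 0.914.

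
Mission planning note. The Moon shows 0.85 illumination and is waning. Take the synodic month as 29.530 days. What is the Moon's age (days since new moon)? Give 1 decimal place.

Invert f = (1 − cos θ)/2 to get cos θ = 1 − 2(0.85) = -0.700, hence θ₀ = arccos -0.700 = 134.4°.
Since the Moon is past full (waning), take the reflex angle: θ = 360° − 134.4° = 225.6°.
At 360°/29.530 d per day, 225.6° corresponds to 18.50 days.

18.5 days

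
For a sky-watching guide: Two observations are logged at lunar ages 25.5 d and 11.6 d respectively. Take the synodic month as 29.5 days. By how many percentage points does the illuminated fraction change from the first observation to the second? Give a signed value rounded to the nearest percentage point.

First observation: θ = 360°·25.5/29.5 = 311.2°, so f = 0.171.
Second observation: θ = 141.6°, f = 0.892.
Δf = 0.892 − 0.171 = +0.721, i.e. +72 pp.

+72 pp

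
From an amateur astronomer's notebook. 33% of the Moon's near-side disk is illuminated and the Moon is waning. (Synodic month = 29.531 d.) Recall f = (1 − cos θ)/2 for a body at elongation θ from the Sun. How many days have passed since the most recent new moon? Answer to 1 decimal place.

23.8 days

From f = (1 − cos θ)/2: cos θ = 1 − 2×0.33 = 0.340; arccos → 70.1°.
Since the Moon is past full (waning), take the reflex angle: θ = 360° − 70.1° = 289.9°.
Age = 29.531 × 289.9°/360° ≈ 23.78 days.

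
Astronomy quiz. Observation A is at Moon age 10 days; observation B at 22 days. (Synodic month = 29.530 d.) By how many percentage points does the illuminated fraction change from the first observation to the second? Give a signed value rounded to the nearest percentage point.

-25 pp

θ₁ = 360° × 10/29.530 = 121.9°, f₁ = (1 − cos θ₁)/2 = 0.764.
θ₂ = 360° × 22/29.530 = 268.2°, f₂ = (1 − cos θ₂)/2 = 0.516.
Change = f₂ − f₁ = -0.249 → -25 percentage points.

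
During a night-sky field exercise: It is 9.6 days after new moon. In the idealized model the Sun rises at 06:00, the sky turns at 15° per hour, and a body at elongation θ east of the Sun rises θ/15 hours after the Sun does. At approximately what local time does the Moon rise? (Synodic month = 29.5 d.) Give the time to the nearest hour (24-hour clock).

14:00

The Moon has covered 9.6/29.5 of its cycle, so θ ≈ 360° × 9.6/29.5 = 117.2°.
Delay after the Sun = 117.2° / (15°/h) ≈ 7.81 h.
06:00 + 7.81 h ≈ 13:49 → 14:00 to the nearest hour.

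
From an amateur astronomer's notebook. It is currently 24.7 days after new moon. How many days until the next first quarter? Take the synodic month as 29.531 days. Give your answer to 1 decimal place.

First quarter occurs at elongation 90°, i.e. at age 29.531 × 90/360 = 7.383 d.
This lunation's first quarter (7.383 d) has passed, so add one period: 36.914 − 24.7 = 12.214 days.

12.2 days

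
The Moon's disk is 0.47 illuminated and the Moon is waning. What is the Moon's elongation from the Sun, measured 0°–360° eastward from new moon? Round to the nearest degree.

273°

From f = (1 − cos θ)/2: cos θ = 1 − 2×0.47 = 0.060; arccos → 86.6°.
A waning Moon lies in 180°–360°, so θ = 360° − 86.6° = 273.4°.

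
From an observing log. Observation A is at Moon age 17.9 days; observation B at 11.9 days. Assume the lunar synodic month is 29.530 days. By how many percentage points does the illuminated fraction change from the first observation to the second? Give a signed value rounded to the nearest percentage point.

First observation: θ = 360°·17.9/29.530 = 218.2°, so f = 0.893.
Second observation: θ = 145.1°, f = 0.910.
Δf = 0.910 − 0.893 = +0.017, i.e. +2 pp.

+2 percentage points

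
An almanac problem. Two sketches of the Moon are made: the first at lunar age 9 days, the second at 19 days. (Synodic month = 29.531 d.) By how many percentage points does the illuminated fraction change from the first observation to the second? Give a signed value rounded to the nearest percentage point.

First observation: θ = 360°·9/29.531 = 109.7°, so f = 0.669.
Second observation: θ = 231.6°, f = 0.810.
Δf = 0.810 − 0.669 = +0.142, i.e. +14 pp.

+14 percentage points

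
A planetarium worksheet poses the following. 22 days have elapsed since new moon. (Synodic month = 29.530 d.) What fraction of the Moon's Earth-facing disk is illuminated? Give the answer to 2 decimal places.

Elongation θ = 360° × 22/29.530 ≈ 268.2°.
Illuminated fraction = (1 − cos 268.2°)/2 = (1 − (-0.031))/2 ≈ 0.516.

0.52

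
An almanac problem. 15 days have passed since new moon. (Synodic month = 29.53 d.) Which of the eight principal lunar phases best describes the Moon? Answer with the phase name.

full moon

At 15/29.53 of the cycle, θ ≈ 183° — the full moon range.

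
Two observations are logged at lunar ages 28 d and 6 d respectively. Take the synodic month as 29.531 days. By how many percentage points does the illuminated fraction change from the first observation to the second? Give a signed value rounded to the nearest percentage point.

θ₁ = 360° × 28/29.531 = 341.3°, f₁ = (1 − cos θ₁)/2 = 0.026.
θ₂ = 360° × 6/29.531 = 73.1°, f₂ = (1 − cos θ₂)/2 = 0.355.
Change = f₂ − f₁ = +0.329 → +33 percentage points.

+33 pp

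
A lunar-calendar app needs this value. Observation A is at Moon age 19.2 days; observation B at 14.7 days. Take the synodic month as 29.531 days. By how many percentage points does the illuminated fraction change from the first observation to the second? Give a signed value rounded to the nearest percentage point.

θ₁ = 360° × 19.2/29.531 = 234.1°, f₁ = (1 − cos θ₁)/2 = 0.793.
θ₂ = 360° × 14.7/29.531 = 179.2°, f₂ = (1 − cos θ₂)/2 = 1.000.
Change = f₂ − f₁ = +0.206 → +21 percentage points.

+21 pp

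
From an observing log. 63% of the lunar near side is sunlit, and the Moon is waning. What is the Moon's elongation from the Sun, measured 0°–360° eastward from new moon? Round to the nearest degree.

255°

From f = (1 − cos θ)/2: cos θ = 1 − 2×0.63 = -0.260; arccos → 105.1°.
Since the Moon is past full (waning), take the reflex angle: θ = 360° − 105.1° = 254.9°.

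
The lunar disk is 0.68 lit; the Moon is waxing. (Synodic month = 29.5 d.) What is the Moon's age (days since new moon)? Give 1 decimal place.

9.1 days

From f = (1 − cos θ)/2: cos θ = 1 − 2×0.68 = -0.360; arccos → 111.1°.
Waxing ⇒ before full, so θ = 111.1°.
That fraction of the synodic month is 111.1/360 × 29.5 d ≈ 9.10 d.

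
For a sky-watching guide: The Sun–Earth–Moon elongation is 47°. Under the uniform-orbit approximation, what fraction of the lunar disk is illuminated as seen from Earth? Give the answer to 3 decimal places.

0.159

f = (1 − cos 47°)/2 = (1 − 0.682)/2 ≈ 0.159.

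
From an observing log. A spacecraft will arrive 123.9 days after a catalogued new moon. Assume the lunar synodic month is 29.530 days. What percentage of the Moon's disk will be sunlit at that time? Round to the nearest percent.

33%

123.9/29.530 = 4.196 lunations, so 4 complete cycles and 5.78 d into the next.
The Moon has covered 5.78/29.530 of its cycle, so θ ≈ 360° × 5.78/29.530 = 70.5°.
cos 70.5° = 0.334, so f = (1 − 0.334)/2 = 0.333, so 33%.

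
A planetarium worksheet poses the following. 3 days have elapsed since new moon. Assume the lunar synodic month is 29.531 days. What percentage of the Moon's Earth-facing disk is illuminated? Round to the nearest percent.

Elongation θ = 360° × 3/29.531 ≈ 36.6°.
cos 36.6° = 0.803, so f = (1 − 0.803)/2 = 0.098, so 10%.

10%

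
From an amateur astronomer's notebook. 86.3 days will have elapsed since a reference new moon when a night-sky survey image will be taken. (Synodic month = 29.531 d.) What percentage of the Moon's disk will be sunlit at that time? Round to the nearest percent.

6%

86.3 d spans 2 complete synodic months (2 × 29.531 = 59.06 d) plus 27.24 d.
The Moon has covered 27.24/29.531 of its cycle, so θ ≈ 360° × 27.24/29.531 = 332.0°.
cos 332.0° = 0.883, so f = (1 − 0.883)/2 = 0.058, so 6%.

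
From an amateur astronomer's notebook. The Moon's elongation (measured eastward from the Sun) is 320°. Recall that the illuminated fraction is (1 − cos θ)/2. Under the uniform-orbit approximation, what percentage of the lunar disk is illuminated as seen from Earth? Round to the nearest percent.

f = (1 − cos 320°)/2 = (1 − 0.766)/2 ≈ 0.117, i.e. 12%.

12%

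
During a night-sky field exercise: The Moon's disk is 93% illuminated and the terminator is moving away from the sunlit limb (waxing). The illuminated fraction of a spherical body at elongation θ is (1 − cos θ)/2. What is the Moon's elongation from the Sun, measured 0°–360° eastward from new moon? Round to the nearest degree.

149°

cos θ = 1 − 2f = -0.860, giving a principal value of 149.3°.
The Moon is waxing (0°–180°), so θ = 149.3° directly.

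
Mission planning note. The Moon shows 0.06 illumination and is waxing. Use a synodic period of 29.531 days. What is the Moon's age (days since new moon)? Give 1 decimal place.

2.3 days

cos θ = 1 − 2f = 0.880, giving a principal value of 28.4°.
Waxing ⇒ before full, so θ = 28.4°.
At 360°/29.531 d per day, 28.4° corresponds to 2.33 days.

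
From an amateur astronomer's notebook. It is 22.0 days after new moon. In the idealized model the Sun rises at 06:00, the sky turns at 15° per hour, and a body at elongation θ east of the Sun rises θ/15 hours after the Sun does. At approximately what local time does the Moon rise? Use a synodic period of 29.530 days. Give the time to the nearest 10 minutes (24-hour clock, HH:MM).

23:50

Phase angle: θ = 360°·(22.0 d)/(29.530 d) = 268.2°.
At 15° of sky rotation per hour, 268.2° corresponds to a 17.88 h lag.
06:00 + 17.880 h ≈ 23:53 → 23:50 to the nearest ten minutes.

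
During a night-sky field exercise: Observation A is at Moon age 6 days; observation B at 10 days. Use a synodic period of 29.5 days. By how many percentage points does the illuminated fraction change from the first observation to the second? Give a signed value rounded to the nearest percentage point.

+41 pp

θ₁ = 360° × 6/29.5 = 73.2°, f₁ = (1 − cos θ₁)/2 = 0.356.
θ₂ = 360° × 10/29.5 = 122.0°, f₂ = (1 − cos θ₂)/2 = 0.765.
Change = f₂ − f₁ = +0.410 → +41 percentage points.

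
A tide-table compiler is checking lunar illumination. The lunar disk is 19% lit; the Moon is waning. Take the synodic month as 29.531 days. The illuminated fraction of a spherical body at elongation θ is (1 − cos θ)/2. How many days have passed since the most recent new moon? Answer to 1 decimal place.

25.3 days

cos θ = 1 − 2f = 0.620, giving a principal value of 51.7°.
Since the Moon is past full (waning), take the reflex angle: θ = 360° − 51.7° = 308.3°.
That fraction of the synodic month is 308.3/360 × 29.531 d ≈ 25.29 d.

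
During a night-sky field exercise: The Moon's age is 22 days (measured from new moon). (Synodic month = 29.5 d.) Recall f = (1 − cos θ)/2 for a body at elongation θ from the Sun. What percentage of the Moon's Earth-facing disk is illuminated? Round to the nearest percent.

51%

The Moon has covered 22/29.5 of its cycle, so θ ≈ 360° × 22/29.5 = 268.5°.
Illuminated fraction = (1 − cos 268.5°)/2 = (1 − (-0.027))/2 ≈ 0.513, so 51%.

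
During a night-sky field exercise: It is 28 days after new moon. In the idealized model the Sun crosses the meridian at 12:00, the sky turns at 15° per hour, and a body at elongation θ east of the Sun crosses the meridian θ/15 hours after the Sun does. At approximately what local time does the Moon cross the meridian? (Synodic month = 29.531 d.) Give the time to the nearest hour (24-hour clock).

11:00

Elongation θ = 360° × 28/29.531 ≈ 341.3°.
The Moon trails the Sun by θ/15 = 341.3/15 ≈ 22.76 hours.
12:00 + 22.76 h ≈ 10:45 → 11:00 to the nearest hour.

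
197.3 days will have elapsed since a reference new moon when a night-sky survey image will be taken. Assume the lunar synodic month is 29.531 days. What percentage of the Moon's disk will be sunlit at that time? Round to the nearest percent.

71%

Reduce mod P: 197.3 − 6×29.531 = 20.11 d into the current lunation.
Phase angle: θ = 360°·(20.11 d)/(29.531 d) = 245.2°.
Illuminated fraction = (1 − cos 245.2°)/2 = (1 − (-0.419))/2 ≈ 0.710, so 71%.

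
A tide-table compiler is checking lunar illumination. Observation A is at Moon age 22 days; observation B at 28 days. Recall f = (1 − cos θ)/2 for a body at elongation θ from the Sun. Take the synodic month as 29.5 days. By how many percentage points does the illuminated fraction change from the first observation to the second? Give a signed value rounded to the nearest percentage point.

θ₁ = 360° × 22/29.5 = 268.5°, f₁ = (1 − cos θ₁)/2 = 0.513.
θ₂ = 360° × 28/29.5 = 341.7°, f₂ = (1 − cos θ₂)/2 = 0.025.
Change = f₂ − f₁ = -0.488 → -49 percentage points.

-49 percentage points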